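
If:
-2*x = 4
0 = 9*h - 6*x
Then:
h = -4/3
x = -2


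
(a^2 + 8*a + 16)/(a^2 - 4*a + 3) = (a^2 + 8*a + 16)/(a^2 - 4*a + 3)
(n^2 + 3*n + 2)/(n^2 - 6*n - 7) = (n + 2)/(n - 7)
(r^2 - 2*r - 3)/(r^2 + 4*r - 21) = (r + 1)/(r + 7)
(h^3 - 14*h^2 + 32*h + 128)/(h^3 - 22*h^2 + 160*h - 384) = (h + 2)/(h - 6)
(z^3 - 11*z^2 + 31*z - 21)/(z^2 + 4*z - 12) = (z^3 - 11*z^2 + 31*z - 21)/(z^2 + 4*z - 12)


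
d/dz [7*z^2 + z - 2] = 14*z + 1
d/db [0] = 0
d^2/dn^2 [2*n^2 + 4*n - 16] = 4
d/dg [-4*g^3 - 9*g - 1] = -12*g^2 - 9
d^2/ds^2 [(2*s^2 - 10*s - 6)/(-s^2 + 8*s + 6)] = 12*(-s^3 - 3*s^2 + 6*s - 22)/(s^6 - 24*s^5 + 174*s^4 - 224*s^3 - 1044*s^2 - 864*s - 216)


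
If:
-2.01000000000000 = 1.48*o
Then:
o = -1.36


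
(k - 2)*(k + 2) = k^2 - 4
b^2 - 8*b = b*(b - 8)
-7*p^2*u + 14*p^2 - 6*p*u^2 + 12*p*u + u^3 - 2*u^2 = (-7*p + u)*(p + u)*(u - 2)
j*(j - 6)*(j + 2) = j^3 - 4*j^2 - 12*j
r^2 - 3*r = r*(r - 3)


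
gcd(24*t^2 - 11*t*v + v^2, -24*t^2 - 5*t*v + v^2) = 8*t - v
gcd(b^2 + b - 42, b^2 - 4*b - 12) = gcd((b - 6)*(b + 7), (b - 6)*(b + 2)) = b - 6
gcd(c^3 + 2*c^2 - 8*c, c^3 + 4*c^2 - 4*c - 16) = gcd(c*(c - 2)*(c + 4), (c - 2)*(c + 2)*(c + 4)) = c^2 + 2*c - 8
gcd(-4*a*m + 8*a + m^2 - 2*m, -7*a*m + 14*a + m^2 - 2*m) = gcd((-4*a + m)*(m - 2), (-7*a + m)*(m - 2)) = m - 2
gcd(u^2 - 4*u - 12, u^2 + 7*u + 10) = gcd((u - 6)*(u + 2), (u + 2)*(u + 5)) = u + 2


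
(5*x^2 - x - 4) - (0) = 5*x^2 - x - 4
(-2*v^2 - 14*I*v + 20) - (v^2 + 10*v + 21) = -3*v^2 - 10*v - 14*I*v - 1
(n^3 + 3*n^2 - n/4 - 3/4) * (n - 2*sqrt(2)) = n^4 - 2*sqrt(2)*n^3 + 3*n^3 - 6*sqrt(2)*n^2 - n^2/4 - 3*n/4 + sqrt(2)*n/2 + 3*sqrt(2)/2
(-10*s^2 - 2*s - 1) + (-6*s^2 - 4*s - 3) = -16*s^2 - 6*s - 4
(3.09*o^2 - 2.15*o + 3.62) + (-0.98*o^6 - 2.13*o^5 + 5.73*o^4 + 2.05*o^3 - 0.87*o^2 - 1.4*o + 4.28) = -0.98*o^6 - 2.13*o^5 + 5.73*o^4 + 2.05*o^3 + 2.22*o^2 - 3.55*o + 7.9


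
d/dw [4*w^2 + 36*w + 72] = 8*w + 36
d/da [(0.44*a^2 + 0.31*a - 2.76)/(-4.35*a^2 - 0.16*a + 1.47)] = (1.2781*a^2 - 22.7184*a + 0.0141)/(18.9225*a^4 + 1.392*a^3 - 12.7634*a^2 - 0.4704*a + 2.1609)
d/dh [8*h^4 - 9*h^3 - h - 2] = 32*h^3 - 27*h^2 - 1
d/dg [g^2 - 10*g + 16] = 2*g - 10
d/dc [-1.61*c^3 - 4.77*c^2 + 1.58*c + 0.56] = -4.83*c^2 - 9.54*c + 1.58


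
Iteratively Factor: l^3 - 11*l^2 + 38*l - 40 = (l - 5)*(l^2 - 6*l + 8) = (l - 5)*(l - 2)*(l - 4)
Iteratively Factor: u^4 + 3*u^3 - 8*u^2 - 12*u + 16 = (u - 1)*(u^3 + 4*u^2 - 4*u - 16) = (u - 1)*(u + 4)*(u^2 - 4) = (u - 1)*(u + 2)*(u + 4)*(u - 2)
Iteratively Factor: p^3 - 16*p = (p + 4)*(p^2 - 4*p) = p*(p + 4)*(p - 4)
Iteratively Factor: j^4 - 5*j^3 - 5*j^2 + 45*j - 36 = (j - 1)*(j^3 - 4*j^2 - 9*j + 36) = (j - 1)*(j + 3)*(j^2 - 7*j + 12) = (j - 3)*(j - 1)*(j + 3)*(j - 4)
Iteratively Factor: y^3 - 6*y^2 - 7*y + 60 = (y - 5)*(y^2 - y - 12) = (y - 5)*(y + 3)*(y - 4)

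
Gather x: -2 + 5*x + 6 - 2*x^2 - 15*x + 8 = -2*x^2 - 10*x + 12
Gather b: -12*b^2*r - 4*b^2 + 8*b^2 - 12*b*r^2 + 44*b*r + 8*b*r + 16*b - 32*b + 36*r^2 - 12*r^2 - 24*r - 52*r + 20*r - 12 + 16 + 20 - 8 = b^2*(4 - 12*r) + b*(-12*r^2 + 52*r - 16) + 24*r^2 - 56*r + 16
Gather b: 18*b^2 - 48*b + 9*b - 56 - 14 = 18*b^2 - 39*b - 70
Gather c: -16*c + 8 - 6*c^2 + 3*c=-6*c^2 - 13*c + 8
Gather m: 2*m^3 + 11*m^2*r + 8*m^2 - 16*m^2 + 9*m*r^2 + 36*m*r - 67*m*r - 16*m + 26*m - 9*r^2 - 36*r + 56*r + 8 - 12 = 2*m^3 + m^2*(11*r - 8) + m*(9*r^2 - 31*r + 10) - 9*r^2 + 20*r - 4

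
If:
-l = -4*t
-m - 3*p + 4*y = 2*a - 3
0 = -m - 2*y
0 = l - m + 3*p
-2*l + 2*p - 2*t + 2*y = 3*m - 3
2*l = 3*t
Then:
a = -3/10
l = 0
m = 9/10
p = 3/10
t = 0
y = -9/20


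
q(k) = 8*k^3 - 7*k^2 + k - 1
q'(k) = 24*k^2 - 14*k + 1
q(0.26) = -1.07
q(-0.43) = -3.36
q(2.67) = 104.04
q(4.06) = 423.06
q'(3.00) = 175.00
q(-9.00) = -6409.00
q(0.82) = -0.48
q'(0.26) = -1.02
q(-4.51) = -881.76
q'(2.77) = 146.37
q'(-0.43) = 11.46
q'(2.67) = 134.71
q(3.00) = 155.00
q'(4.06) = 339.77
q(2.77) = 118.09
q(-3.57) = -457.78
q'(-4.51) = 552.30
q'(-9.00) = 2071.00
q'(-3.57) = 356.86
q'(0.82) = 5.66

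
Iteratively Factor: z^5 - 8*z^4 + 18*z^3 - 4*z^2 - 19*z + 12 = (z - 1)*(z^4 - 7*z^3 + 11*z^2 + 7*z - 12) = (z - 4)*(z - 1)*(z^3 - 3*z^2 - z + 3) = (z - 4)*(z - 1)*(z + 1)*(z^2 - 4*z + 3) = (z - 4)*(z - 3)*(z - 1)*(z + 1)*(z - 1)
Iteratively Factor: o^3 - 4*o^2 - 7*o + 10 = (o + 2)*(o^2 - 6*o + 5) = (o - 5)*(o + 2)*(o - 1)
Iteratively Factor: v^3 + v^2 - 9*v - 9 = (v - 3)*(v^2 + 4*v + 3) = (v - 3)*(v + 3)*(v + 1)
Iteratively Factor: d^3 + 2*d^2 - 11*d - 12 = (d + 1)*(d^2 + d - 12) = (d + 1)*(d + 4)*(d - 3)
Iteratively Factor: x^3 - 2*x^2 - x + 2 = (x + 1)*(x^2 - 3*x + 2) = (x - 2)*(x + 1)*(x - 1)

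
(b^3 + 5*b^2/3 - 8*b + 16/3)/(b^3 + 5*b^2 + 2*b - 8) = (b - 4/3)/(b + 2)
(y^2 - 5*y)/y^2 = (y - 5)/y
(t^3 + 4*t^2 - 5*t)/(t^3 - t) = (t + 5)/(t + 1)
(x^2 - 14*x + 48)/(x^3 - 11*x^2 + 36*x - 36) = (x - 8)/(x^2 - 5*x + 6)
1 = 1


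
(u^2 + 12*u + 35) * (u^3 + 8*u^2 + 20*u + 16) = u^5 + 20*u^4 + 151*u^3 + 536*u^2 + 892*u + 560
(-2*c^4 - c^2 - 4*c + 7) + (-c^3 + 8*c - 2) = -2*c^4 - c^3 - c^2 + 4*c + 5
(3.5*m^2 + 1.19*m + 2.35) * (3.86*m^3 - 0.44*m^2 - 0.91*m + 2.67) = 13.51*m^5 + 3.0534*m^4 + 5.3624*m^3 + 7.2281*m^2 + 1.0388*m + 6.2745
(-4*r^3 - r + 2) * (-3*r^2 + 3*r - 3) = 12*r^5 - 12*r^4 + 15*r^3 - 9*r^2 + 9*r - 6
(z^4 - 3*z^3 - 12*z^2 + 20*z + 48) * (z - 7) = z^5 - 10*z^4 + 9*z^3 + 104*z^2 - 92*z - 336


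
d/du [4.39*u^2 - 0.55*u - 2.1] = 8.78*u - 0.55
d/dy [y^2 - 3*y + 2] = 2*y - 3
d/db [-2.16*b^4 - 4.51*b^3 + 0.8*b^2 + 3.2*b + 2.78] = -8.64*b^3 - 13.53*b^2 + 1.6*b + 3.2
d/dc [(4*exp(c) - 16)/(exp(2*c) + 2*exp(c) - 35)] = 4*(-2*(exp(c) - 4)*(exp(c) + 1) + exp(2*c) + 2*exp(c) - 35)*exp(c)/(exp(2*c) + 2*exp(c) - 35)^2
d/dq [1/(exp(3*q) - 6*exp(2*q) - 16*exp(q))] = (-3*exp(2*q) + 12*exp(q) + 16)*exp(-q)/(-exp(2*q) + 6*exp(q) + 16)^2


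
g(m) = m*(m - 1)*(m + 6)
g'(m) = m*(m - 1) + m*(m + 6) + (m - 1)*(m + 6) = 3*m^2 + 10*m - 6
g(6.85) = 514.93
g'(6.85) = 203.27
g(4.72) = 188.23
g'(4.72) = 108.04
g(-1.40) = 15.46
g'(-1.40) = -14.12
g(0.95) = -0.33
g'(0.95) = 6.21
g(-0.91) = 8.85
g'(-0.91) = -12.62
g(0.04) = -0.23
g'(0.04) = -5.60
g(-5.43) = 19.90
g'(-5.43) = 28.15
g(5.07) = 228.43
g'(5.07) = 121.81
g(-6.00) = 0.00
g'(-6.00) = 42.00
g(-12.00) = -936.00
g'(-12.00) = 306.00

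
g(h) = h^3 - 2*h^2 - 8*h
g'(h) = 3*h^2 - 4*h - 8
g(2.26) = -16.75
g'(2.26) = -1.72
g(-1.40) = 4.54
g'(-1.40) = 3.48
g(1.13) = -10.15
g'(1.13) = -8.69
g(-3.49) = -38.95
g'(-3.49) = 42.50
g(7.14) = 204.92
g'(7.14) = 116.38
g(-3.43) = -36.44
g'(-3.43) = 41.01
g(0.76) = -6.80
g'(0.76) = -9.31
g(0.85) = -7.63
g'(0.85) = -9.23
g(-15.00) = -3705.00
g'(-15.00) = 727.00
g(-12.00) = -1920.00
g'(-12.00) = 472.00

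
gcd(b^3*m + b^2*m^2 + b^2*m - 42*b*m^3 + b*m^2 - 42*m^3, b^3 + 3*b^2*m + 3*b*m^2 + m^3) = 1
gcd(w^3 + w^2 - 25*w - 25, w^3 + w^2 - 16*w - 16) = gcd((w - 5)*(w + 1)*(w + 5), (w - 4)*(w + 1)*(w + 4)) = w + 1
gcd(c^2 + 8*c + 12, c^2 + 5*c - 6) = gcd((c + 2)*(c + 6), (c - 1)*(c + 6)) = c + 6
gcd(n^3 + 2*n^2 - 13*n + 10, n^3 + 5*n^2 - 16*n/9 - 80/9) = n + 5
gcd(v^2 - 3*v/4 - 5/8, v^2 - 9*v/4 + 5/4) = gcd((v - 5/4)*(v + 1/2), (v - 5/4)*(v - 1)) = v - 5/4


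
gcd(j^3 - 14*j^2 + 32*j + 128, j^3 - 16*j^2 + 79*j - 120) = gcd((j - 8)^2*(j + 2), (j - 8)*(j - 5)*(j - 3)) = j - 8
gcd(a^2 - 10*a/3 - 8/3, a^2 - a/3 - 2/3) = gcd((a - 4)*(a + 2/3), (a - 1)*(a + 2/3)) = a + 2/3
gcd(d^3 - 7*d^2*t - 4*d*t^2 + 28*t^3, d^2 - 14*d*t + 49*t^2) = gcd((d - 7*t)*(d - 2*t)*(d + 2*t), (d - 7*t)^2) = -d + 7*t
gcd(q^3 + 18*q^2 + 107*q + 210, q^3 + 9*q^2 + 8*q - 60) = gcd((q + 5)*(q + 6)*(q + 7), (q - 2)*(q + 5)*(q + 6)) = q^2 + 11*q + 30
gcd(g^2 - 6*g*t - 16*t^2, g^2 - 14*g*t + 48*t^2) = -g + 8*t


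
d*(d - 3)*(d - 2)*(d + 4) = d^4 - d^3 - 14*d^2 + 24*d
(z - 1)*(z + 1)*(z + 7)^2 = z^4 + 14*z^3 + 48*z^2 - 14*z - 49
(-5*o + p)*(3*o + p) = -15*o^2 - 2*o*p + p^2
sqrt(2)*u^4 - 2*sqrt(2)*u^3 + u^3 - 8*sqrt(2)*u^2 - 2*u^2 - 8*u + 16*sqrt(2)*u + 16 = (u - 2)*(u - 2*sqrt(2))*(u + 2*sqrt(2))*(sqrt(2)*u + 1)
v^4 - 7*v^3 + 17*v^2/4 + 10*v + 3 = (v - 6)*(v - 2)*(v + 1/2)^2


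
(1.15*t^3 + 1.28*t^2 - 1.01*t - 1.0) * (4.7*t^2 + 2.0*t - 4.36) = 5.405*t^5 + 8.316*t^4 - 7.201*t^3 - 12.3008*t^2 + 2.4036*t + 4.36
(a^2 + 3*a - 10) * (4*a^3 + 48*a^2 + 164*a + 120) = 4*a^5 + 60*a^4 + 268*a^3 + 132*a^2 - 1280*a - 1200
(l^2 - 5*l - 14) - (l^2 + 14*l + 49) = -19*l - 63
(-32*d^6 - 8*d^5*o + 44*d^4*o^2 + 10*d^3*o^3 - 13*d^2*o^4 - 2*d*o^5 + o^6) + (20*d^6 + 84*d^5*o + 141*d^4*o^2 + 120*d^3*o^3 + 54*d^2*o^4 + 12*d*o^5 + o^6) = -12*d^6 + 76*d^5*o + 185*d^4*o^2 + 130*d^3*o^3 + 41*d^2*o^4 + 10*d*o^5 + 2*o^6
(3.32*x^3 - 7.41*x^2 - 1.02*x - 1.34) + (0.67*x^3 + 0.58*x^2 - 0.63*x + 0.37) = 3.99*x^3 - 6.83*x^2 - 1.65*x - 0.97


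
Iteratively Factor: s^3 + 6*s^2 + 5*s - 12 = (s - 1)*(s^2 + 7*s + 12) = (s - 1)*(s + 3)*(s + 4)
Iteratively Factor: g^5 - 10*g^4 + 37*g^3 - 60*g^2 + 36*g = (g - 3)*(g^4 - 7*g^3 + 16*g^2 - 12*g) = g*(g - 3)*(g^3 - 7*g^2 + 16*g - 12) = g*(g - 3)^2*(g^2 - 4*g + 4) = g*(g - 3)^2*(g - 2)*(g - 2)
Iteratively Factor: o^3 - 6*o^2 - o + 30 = (o + 2)*(o^2 - 8*o + 15) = (o - 5)*(o + 2)*(o - 3)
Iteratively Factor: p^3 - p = (p + 1)*(p^2 - p) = (p - 1)*(p + 1)*(p)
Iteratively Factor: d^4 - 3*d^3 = (d)*(d^3 - 3*d^2) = d^2*(d^2 - 3*d) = d^3*(d - 3)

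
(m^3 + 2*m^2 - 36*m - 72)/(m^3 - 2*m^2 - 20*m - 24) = (m + 6)/(m + 2)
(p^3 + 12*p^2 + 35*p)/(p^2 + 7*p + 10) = p*(p + 7)/(p + 2)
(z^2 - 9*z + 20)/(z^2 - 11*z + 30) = (z - 4)/(z - 6)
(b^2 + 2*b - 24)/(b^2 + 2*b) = (b^2 + 2*b - 24)/(b*(b + 2))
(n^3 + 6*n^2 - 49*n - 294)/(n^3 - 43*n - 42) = (n + 7)/(n + 1)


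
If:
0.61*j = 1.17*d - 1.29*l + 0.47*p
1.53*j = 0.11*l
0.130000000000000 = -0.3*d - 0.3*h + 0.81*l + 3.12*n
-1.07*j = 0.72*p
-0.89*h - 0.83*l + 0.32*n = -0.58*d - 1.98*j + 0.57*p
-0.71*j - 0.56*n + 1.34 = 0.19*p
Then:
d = -31.04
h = -0.37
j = -1.89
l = -26.24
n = 3.83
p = 2.80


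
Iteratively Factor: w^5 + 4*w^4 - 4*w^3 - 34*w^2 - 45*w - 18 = (w - 3)*(w^4 + 7*w^3 + 17*w^2 + 17*w + 6) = (w - 3)*(w + 2)*(w^3 + 5*w^2 + 7*w + 3) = (w - 3)*(w + 1)*(w + 2)*(w^2 + 4*w + 3) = (w - 3)*(w + 1)^2*(w + 2)*(w + 3)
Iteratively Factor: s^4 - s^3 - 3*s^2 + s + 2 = (s - 1)*(s^3 - 3*s - 2) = (s - 1)*(s + 1)*(s^2 - s - 2) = (s - 1)*(s + 1)^2*(s - 2)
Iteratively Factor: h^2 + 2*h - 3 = (h + 3)*(h - 1)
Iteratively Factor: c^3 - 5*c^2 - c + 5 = (c - 1)*(c^2 - 4*c - 5) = (c - 5)*(c - 1)*(c + 1)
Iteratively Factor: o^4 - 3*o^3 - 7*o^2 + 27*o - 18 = (o + 3)*(o^3 - 6*o^2 + 11*o - 6) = (o - 1)*(o + 3)*(o^2 - 5*o + 6) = (o - 3)*(o - 1)*(o + 3)*(o - 2)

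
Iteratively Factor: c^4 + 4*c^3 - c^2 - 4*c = (c + 1)*(c^3 + 3*c^2 - 4*c) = (c + 1)*(c + 4)*(c^2 - c) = c*(c + 1)*(c + 4)*(c - 1)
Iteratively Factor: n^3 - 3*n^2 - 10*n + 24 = (n - 2)*(n^2 - n - 12) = (n - 2)*(n + 3)*(n - 4)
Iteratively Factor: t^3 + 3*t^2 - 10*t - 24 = (t - 3)*(t^2 + 6*t + 8) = (t - 3)*(t + 4)*(t + 2)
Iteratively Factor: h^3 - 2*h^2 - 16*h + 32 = (h + 4)*(h^2 - 6*h + 8) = (h - 4)*(h + 4)*(h - 2)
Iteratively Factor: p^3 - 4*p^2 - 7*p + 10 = (p + 2)*(p^2 - 6*p + 5) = (p - 5)*(p + 2)*(p - 1)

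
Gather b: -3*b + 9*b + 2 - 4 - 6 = 6*b - 8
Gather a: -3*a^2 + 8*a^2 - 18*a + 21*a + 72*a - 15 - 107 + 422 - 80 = 5*a^2 + 75*a + 220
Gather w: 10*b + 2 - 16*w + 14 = 10*b - 16*w + 16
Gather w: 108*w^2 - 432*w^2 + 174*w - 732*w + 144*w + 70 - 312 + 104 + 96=-324*w^2 - 414*w - 42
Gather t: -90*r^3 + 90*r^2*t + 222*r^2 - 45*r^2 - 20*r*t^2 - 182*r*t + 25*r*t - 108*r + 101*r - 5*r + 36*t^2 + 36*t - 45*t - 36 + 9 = -90*r^3 + 177*r^2 - 12*r + t^2*(36 - 20*r) + t*(90*r^2 - 157*r - 9) - 27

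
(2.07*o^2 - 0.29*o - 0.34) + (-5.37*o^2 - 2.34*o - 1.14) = -3.3*o^2 - 2.63*o - 1.48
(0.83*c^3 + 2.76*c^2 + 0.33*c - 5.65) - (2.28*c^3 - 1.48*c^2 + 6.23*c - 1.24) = -1.45*c^3 + 4.24*c^2 - 5.9*c - 4.41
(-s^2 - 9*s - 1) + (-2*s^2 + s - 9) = -3*s^2 - 8*s - 10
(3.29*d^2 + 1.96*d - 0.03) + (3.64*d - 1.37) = 3.29*d^2 + 5.6*d - 1.4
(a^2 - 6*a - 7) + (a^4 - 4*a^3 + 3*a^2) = a^4 - 4*a^3 + 4*a^2 - 6*a - 7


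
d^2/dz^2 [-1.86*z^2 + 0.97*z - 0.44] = -3.72000000000000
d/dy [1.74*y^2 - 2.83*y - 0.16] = 3.48*y - 2.83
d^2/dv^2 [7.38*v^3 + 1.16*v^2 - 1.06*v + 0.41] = 44.28*v + 2.32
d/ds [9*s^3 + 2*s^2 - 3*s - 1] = 27*s^2 + 4*s - 3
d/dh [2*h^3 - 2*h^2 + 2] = 2*h*(3*h - 2)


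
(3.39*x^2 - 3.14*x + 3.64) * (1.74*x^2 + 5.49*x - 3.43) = 5.8986*x^4 + 13.1475*x^3 - 22.5327*x^2 + 30.7538*x - 12.4852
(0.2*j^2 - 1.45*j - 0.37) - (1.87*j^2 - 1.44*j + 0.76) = -1.67*j^2 - 0.01*j - 1.13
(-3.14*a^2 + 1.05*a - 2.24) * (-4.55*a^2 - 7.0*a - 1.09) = 14.287*a^4 + 17.2025*a^3 + 6.2646*a^2 + 14.5355*a + 2.4416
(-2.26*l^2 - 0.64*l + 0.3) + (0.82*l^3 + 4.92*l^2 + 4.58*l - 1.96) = 0.82*l^3 + 2.66*l^2 + 3.94*l - 1.66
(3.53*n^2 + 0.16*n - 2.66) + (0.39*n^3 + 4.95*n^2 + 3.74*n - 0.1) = 0.39*n^3 + 8.48*n^2 + 3.9*n - 2.76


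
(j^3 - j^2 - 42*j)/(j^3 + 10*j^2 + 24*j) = (j - 7)/(j + 4)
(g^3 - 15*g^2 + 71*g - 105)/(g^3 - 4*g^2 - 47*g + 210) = (g^2 - 10*g + 21)/(g^2 + g - 42)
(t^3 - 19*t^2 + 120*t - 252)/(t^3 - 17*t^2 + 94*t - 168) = (t - 6)/(t - 4)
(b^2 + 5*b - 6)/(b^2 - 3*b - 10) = (-b^2 - 5*b + 6)/(-b^2 + 3*b + 10)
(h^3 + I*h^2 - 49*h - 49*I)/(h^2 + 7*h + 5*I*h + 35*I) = (h^2 + h*(-7 + I) - 7*I)/(h + 5*I)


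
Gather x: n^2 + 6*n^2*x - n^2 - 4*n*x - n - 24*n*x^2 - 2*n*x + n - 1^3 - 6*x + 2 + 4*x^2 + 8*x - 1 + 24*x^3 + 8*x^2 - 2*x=24*x^3 + x^2*(12 - 24*n) + x*(6*n^2 - 6*n)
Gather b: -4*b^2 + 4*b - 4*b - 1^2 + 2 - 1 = -4*b^2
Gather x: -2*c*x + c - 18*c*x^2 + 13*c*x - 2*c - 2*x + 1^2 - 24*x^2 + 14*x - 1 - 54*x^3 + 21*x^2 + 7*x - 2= -c - 54*x^3 + x^2*(-18*c - 3) + x*(11*c + 19) - 2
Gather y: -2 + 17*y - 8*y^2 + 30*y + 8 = -8*y^2 + 47*y + 6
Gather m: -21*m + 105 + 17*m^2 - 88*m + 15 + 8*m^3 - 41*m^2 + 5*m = 8*m^3 - 24*m^2 - 104*m + 120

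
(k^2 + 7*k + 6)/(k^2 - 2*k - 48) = (k + 1)/(k - 8)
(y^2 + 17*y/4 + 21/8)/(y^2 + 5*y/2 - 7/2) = (y + 3/4)/(y - 1)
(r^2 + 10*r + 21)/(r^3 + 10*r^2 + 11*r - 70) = (r + 3)/(r^2 + 3*r - 10)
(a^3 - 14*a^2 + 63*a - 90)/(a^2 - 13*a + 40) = (a^2 - 9*a + 18)/(a - 8)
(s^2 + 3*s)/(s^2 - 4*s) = (s + 3)/(s - 4)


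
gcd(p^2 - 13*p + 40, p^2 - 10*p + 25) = p - 5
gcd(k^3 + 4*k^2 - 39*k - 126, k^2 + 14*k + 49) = k + 7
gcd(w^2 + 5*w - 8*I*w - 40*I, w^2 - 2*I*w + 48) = w - 8*I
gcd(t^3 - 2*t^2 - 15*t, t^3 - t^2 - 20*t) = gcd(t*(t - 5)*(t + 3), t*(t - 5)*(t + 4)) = t^2 - 5*t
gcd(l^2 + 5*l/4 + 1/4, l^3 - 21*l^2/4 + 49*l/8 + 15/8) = l + 1/4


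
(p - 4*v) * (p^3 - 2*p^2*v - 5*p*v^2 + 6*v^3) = p^4 - 6*p^3*v + 3*p^2*v^2 + 26*p*v^3 - 24*v^4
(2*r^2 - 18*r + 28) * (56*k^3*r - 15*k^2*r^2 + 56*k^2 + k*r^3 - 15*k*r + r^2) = 112*k^3*r^3 - 1008*k^3*r^2 + 1568*k^3*r - 30*k^2*r^4 + 270*k^2*r^3 - 308*k^2*r^2 - 1008*k^2*r + 1568*k^2 + 2*k*r^5 - 18*k*r^4 - 2*k*r^3 + 270*k*r^2 - 420*k*r + 2*r^4 - 18*r^3 + 28*r^2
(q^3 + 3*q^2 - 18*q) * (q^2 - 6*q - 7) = q^5 - 3*q^4 - 43*q^3 + 87*q^2 + 126*q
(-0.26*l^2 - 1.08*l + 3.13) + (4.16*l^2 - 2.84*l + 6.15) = 3.9*l^2 - 3.92*l + 9.28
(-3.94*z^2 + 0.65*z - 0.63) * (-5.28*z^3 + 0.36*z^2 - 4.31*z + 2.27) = 20.8032*z^5 - 4.8504*z^4 + 20.5418*z^3 - 11.9721*z^2 + 4.1908*z - 1.4301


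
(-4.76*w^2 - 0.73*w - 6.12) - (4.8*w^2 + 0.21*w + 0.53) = -9.56*w^2 - 0.94*w - 6.65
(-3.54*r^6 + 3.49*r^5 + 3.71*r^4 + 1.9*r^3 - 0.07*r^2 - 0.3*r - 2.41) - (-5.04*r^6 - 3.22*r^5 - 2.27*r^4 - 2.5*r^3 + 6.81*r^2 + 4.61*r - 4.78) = 1.5*r^6 + 6.71*r^5 + 5.98*r^4 + 4.4*r^3 - 6.88*r^2 - 4.91*r + 2.37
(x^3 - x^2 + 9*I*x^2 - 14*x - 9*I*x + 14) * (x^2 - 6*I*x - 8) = x^5 - x^4 + 3*I*x^4 + 32*x^3 - 3*I*x^3 - 32*x^2 + 12*I*x^2 + 112*x - 12*I*x - 112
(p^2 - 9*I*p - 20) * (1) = p^2 - 9*I*p - 20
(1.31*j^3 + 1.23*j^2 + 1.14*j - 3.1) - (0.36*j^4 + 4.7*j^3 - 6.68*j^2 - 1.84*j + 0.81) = -0.36*j^4 - 3.39*j^3 + 7.91*j^2 + 2.98*j - 3.91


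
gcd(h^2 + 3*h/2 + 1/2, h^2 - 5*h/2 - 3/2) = h + 1/2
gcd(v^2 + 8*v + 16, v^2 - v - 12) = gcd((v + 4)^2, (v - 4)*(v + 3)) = 1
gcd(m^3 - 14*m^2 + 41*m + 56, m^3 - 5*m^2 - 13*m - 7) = m^2 - 6*m - 7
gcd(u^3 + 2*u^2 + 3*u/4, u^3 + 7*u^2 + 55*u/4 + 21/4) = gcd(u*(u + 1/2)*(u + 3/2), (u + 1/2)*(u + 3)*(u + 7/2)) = u + 1/2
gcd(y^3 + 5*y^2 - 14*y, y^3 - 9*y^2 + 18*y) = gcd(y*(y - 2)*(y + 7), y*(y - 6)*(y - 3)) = y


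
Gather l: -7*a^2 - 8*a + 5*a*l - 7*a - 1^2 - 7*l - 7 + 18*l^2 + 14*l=-7*a^2 - 15*a + 18*l^2 + l*(5*a + 7) - 8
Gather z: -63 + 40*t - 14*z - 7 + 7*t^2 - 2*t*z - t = 7*t^2 + 39*t + z*(-2*t - 14) - 70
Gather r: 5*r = 5*r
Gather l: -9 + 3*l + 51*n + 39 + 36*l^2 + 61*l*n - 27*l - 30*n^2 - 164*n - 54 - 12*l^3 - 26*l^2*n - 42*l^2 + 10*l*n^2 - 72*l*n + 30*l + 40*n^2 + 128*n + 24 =-12*l^3 + l^2*(-26*n - 6) + l*(10*n^2 - 11*n + 6) + 10*n^2 + 15*n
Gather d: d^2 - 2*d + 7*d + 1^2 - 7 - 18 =d^2 + 5*d - 24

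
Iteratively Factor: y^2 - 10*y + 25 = (y - 5)*(y - 5)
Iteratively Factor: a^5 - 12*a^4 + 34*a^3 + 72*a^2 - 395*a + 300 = (a - 5)*(a^4 - 7*a^3 - a^2 + 67*a - 60) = (a - 5)*(a - 4)*(a^3 - 3*a^2 - 13*a + 15) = (a - 5)*(a - 4)*(a + 3)*(a^2 - 6*a + 5) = (a - 5)*(a - 4)*(a - 1)*(a + 3)*(a - 5)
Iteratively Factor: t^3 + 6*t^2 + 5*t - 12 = (t + 4)*(t^2 + 2*t - 3) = (t - 1)*(t + 4)*(t + 3)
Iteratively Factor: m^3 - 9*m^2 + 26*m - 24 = (m - 2)*(m^2 - 7*m + 12) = (m - 3)*(m - 2)*(m - 4)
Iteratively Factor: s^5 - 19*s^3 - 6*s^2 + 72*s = (s + 3)*(s^4 - 3*s^3 - 10*s^2 + 24*s) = (s - 2)*(s + 3)*(s^3 - s^2 - 12*s) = (s - 4)*(s - 2)*(s + 3)*(s^2 + 3*s) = (s - 4)*(s - 2)*(s + 3)^2*(s)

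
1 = 1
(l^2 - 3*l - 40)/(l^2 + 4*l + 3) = (l^2 - 3*l - 40)/(l^2 + 4*l + 3)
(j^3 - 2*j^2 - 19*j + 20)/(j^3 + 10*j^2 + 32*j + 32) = (j^2 - 6*j + 5)/(j^2 + 6*j + 8)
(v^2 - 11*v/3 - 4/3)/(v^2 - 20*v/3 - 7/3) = (v - 4)/(v - 7)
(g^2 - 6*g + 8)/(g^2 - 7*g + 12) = (g - 2)/(g - 3)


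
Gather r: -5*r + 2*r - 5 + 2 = -3*r - 3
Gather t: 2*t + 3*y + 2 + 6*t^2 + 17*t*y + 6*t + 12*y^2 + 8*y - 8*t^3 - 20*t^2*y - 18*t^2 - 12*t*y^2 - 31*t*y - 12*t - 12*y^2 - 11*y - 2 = -8*t^3 + t^2*(-20*y - 12) + t*(-12*y^2 - 14*y - 4)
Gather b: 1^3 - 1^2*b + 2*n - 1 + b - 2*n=0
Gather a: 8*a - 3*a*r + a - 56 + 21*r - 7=a*(9 - 3*r) + 21*r - 63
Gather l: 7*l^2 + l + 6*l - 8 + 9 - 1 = 7*l^2 + 7*l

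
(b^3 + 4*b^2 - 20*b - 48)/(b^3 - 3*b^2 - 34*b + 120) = (b + 2)/(b - 5)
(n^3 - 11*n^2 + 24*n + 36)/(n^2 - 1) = (n^2 - 12*n + 36)/(n - 1)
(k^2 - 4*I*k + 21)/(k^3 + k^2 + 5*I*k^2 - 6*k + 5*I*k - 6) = (k - 7*I)/(k^2 + k*(1 + 2*I) + 2*I)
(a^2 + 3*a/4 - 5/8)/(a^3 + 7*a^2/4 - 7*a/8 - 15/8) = (2*a - 1)/(2*a^2 + a - 3)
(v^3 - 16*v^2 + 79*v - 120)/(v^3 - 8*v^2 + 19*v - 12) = (v^2 - 13*v + 40)/(v^2 - 5*v + 4)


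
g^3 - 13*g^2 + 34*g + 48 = (g - 8)*(g - 6)*(g + 1)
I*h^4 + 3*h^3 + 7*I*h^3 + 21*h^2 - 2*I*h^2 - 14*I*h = h*(h + 7)*(h - 2*I)*(I*h + 1)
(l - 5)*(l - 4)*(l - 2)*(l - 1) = l^4 - 12*l^3 + 49*l^2 - 78*l + 40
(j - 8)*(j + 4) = j^2 - 4*j - 32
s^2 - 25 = (s - 5)*(s + 5)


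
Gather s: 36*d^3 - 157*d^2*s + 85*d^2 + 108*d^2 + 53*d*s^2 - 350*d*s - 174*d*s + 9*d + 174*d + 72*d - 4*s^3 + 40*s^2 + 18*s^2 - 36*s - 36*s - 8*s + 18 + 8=36*d^3 + 193*d^2 + 255*d - 4*s^3 + s^2*(53*d + 58) + s*(-157*d^2 - 524*d - 80) + 26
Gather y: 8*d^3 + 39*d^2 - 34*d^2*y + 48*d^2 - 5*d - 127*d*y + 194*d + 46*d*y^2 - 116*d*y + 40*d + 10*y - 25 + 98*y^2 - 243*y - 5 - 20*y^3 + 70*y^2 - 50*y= 8*d^3 + 87*d^2 + 229*d - 20*y^3 + y^2*(46*d + 168) + y*(-34*d^2 - 243*d - 283) - 30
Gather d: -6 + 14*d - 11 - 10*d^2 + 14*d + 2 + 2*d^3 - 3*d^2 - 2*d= 2*d^3 - 13*d^2 + 26*d - 15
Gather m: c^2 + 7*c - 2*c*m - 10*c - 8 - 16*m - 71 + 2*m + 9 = c^2 - 3*c + m*(-2*c - 14) - 70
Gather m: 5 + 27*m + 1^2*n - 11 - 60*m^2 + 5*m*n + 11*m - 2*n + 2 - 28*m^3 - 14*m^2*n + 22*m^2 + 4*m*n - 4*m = -28*m^3 + m^2*(-14*n - 38) + m*(9*n + 34) - n - 4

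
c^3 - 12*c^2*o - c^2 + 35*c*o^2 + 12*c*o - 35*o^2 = (c - 1)*(c - 7*o)*(c - 5*o)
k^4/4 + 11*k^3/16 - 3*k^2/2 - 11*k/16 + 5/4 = (k/4 + 1)*(k - 5/4)*(k - 1)*(k + 1)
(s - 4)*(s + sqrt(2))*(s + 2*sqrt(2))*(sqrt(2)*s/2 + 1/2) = sqrt(2)*s^4/2 - 2*sqrt(2)*s^3 + 7*s^3/2 - 14*s^2 + 7*sqrt(2)*s^2/2 - 14*sqrt(2)*s + 2*s - 8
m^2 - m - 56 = (m - 8)*(m + 7)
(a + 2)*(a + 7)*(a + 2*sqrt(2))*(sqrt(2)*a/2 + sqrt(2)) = sqrt(2)*a^4/2 + 2*a^3 + 11*sqrt(2)*a^3/2 + 22*a^2 + 16*sqrt(2)*a^2 + 14*sqrt(2)*a + 64*a + 56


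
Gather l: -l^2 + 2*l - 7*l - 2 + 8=-l^2 - 5*l + 6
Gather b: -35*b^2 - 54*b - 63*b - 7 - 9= -35*b^2 - 117*b - 16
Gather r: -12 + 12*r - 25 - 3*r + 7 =9*r - 30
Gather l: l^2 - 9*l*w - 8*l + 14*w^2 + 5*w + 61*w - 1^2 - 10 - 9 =l^2 + l*(-9*w - 8) + 14*w^2 + 66*w - 20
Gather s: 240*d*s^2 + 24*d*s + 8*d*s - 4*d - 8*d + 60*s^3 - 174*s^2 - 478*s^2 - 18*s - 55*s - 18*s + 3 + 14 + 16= -12*d + 60*s^3 + s^2*(240*d - 652) + s*(32*d - 91) + 33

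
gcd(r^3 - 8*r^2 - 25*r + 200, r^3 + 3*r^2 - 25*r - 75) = r^2 - 25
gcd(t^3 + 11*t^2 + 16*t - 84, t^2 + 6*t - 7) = t + 7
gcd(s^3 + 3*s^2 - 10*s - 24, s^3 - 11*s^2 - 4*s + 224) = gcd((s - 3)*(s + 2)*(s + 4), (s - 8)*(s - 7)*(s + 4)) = s + 4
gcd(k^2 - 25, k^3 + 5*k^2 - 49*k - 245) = k + 5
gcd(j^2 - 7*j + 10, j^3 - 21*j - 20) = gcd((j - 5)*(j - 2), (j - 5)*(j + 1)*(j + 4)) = j - 5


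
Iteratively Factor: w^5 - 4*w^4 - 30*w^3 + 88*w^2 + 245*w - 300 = (w + 3)*(w^4 - 7*w^3 - 9*w^2 + 115*w - 100) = (w - 5)*(w + 3)*(w^3 - 2*w^2 - 19*w + 20) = (w - 5)^2*(w + 3)*(w^2 + 3*w - 4) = (w - 5)^2*(w + 3)*(w + 4)*(w - 1)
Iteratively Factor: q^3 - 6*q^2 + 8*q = (q)*(q^2 - 6*q + 8) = q*(q - 4)*(q - 2)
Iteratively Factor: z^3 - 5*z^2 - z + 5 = (z - 1)*(z^2 - 4*z - 5) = (z - 5)*(z - 1)*(z + 1)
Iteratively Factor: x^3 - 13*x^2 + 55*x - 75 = (x - 3)*(x^2 - 10*x + 25) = (x - 5)*(x - 3)*(x - 5)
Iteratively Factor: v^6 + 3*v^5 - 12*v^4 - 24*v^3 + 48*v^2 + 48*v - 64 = (v + 2)*(v^5 + v^4 - 14*v^3 + 4*v^2 + 40*v - 32) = (v + 2)*(v + 4)*(v^4 - 3*v^3 - 2*v^2 + 12*v - 8) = (v - 2)*(v + 2)*(v + 4)*(v^3 - v^2 - 4*v + 4) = (v - 2)^2*(v + 2)*(v + 4)*(v^2 + v - 2) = (v - 2)^2*(v - 1)*(v + 2)*(v + 4)*(v + 2)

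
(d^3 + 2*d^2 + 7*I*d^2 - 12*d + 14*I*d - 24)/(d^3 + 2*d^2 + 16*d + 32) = (d + 3*I)/(d - 4*I)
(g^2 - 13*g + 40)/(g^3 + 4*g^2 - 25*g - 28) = (g^2 - 13*g + 40)/(g^3 + 4*g^2 - 25*g - 28)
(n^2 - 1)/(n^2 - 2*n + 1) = (n + 1)/(n - 1)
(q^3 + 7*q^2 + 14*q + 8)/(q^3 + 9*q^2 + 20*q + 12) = (q + 4)/(q + 6)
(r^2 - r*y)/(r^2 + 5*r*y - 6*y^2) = r/(r + 6*y)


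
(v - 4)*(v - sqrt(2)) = v^2 - 4*v - sqrt(2)*v + 4*sqrt(2)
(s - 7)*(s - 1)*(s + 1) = s^3 - 7*s^2 - s + 7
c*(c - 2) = c^2 - 2*c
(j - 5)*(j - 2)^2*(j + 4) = j^4 - 5*j^3 - 12*j^2 + 76*j - 80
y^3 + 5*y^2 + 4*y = y*(y + 1)*(y + 4)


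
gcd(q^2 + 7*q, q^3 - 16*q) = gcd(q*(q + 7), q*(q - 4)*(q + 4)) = q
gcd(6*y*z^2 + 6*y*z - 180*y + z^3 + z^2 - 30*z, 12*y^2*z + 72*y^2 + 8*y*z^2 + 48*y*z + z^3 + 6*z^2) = 6*y*z + 36*y + z^2 + 6*z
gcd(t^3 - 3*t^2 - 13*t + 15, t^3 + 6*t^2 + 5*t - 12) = t^2 + 2*t - 3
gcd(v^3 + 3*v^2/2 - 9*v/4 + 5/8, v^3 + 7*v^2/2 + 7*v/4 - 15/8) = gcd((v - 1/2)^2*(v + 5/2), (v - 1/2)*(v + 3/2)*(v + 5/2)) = v^2 + 2*v - 5/4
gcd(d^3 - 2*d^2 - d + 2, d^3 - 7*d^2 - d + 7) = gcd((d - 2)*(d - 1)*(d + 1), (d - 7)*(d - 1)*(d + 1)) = d^2 - 1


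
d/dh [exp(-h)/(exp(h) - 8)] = 2*(4 - exp(h))*exp(-h)/(exp(2*h) - 16*exp(h) + 64)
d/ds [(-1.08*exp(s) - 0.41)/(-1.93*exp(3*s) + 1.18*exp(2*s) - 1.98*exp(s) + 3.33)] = (-4.1688*exp(3*s) - 1.0995*exp(2*s) + 0.9676*exp(s) - 4.4082)*exp(s)/(3.7249*exp(6*s) - 4.5548*exp(5*s) + 9.0352*exp(4*s) - 17.5266*exp(3*s) + 11.7792*exp(2*s) - 13.1868*exp(s) + 11.0889)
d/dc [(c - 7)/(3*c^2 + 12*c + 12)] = (16 - c)/(3*(c^3 + 6*c^2 + 12*c + 8))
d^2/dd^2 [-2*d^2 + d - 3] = -4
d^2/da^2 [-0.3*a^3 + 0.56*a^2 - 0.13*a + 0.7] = 1.12 - 1.8*a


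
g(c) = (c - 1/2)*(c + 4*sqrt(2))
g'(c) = 2*c - 1/2 + 4*sqrt(2)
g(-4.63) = -5.27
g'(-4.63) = -4.10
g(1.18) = 4.65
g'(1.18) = 7.52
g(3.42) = 26.50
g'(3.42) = 12.00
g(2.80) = 19.45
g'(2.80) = 10.76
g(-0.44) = -4.90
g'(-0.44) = 4.28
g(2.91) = 20.65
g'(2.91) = 10.98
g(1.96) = 11.12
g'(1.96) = 9.08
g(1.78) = 9.52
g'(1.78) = 8.72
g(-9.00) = 31.76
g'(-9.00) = -12.84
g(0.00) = -2.83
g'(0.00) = 5.16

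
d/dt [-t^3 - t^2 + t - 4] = -3*t^2 - 2*t + 1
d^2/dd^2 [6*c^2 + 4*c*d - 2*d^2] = -4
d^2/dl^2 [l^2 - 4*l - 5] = 2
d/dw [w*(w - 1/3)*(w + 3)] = 3*w^2 + 16*w/3 - 1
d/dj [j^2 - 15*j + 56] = 2*j - 15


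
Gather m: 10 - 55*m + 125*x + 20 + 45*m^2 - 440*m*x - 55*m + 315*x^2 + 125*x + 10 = 45*m^2 + m*(-440*x - 110) + 315*x^2 + 250*x + 40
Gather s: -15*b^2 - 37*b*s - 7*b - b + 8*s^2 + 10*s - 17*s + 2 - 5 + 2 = -15*b^2 - 8*b + 8*s^2 + s*(-37*b - 7) - 1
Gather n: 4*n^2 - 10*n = 4*n^2 - 10*n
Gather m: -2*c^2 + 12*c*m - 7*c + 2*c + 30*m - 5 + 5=-2*c^2 - 5*c + m*(12*c + 30)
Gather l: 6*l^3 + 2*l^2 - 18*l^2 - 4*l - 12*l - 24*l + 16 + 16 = 6*l^3 - 16*l^2 - 40*l + 32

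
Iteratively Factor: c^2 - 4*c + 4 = (c - 2)*(c - 2)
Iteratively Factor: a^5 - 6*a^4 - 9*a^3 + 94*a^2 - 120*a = (a + 4)*(a^4 - 10*a^3 + 31*a^2 - 30*a) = (a - 3)*(a + 4)*(a^3 - 7*a^2 + 10*a) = (a - 3)*(a - 2)*(a + 4)*(a^2 - 5*a) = (a - 5)*(a - 3)*(a - 2)*(a + 4)*(a)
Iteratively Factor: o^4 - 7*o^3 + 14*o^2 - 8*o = (o)*(o^3 - 7*o^2 + 14*o - 8) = o*(o - 1)*(o^2 - 6*o + 8) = o*(o - 4)*(o - 1)*(o - 2)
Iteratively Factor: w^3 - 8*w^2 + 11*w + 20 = (w - 5)*(w^2 - 3*w - 4) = (w - 5)*(w + 1)*(w - 4)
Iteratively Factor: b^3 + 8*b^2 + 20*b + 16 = (b + 4)*(b^2 + 4*b + 4) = (b + 2)*(b + 4)*(b + 2)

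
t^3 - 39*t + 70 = (t - 5)*(t - 2)*(t + 7)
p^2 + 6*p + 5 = (p + 1)*(p + 5)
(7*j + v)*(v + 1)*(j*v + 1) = 7*j^2*v^2 + 7*j^2*v + j*v^3 + j*v^2 + 7*j*v + 7*j + v^2 + v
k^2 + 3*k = k*(k + 3)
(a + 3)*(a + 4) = a^2 + 7*a + 12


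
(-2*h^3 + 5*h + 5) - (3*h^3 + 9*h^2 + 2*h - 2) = -5*h^3 - 9*h^2 + 3*h + 7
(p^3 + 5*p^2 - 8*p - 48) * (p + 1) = p^4 + 6*p^3 - 3*p^2 - 56*p - 48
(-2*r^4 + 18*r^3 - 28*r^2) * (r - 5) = -2*r^5 + 28*r^4 - 118*r^3 + 140*r^2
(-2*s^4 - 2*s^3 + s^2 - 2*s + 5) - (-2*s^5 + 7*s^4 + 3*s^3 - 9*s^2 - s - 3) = 2*s^5 - 9*s^4 - 5*s^3 + 10*s^2 - s + 8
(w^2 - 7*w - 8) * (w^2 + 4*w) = w^4 - 3*w^3 - 36*w^2 - 32*w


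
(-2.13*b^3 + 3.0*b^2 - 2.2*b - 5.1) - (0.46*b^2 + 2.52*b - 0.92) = -2.13*b^3 + 2.54*b^2 - 4.72*b - 4.18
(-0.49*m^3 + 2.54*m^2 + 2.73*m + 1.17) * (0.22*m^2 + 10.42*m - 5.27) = -0.1078*m^5 - 4.547*m^4 + 29.6497*m^3 + 15.3182*m^2 - 2.1957*m - 6.1659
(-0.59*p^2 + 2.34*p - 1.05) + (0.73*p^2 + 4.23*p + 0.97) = 0.14*p^2 + 6.57*p - 0.0800000000000001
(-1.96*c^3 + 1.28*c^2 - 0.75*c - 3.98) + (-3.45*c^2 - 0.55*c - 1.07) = -1.96*c^3 - 2.17*c^2 - 1.3*c - 5.05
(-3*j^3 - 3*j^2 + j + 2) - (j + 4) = -3*j^3 - 3*j^2 - 2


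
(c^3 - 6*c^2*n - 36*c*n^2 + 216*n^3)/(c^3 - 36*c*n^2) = (c - 6*n)/c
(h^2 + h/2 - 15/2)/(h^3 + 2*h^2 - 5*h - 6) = (h - 5/2)/(h^2 - h - 2)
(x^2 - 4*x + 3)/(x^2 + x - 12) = (x - 1)/(x + 4)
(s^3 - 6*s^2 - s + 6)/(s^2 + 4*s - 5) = (s^2 - 5*s - 6)/(s + 5)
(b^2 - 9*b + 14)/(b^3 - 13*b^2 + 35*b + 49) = (b - 2)/(b^2 - 6*b - 7)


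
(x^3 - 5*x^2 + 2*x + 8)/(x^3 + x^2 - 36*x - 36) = (x^2 - 6*x + 8)/(x^2 - 36)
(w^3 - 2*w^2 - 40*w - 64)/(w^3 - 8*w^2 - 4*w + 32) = (w + 4)/(w - 2)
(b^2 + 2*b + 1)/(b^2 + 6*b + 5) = (b + 1)/(b + 5)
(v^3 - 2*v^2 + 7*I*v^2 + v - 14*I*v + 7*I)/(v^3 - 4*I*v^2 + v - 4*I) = (v^3 + v^2*(-2 + 7*I) + v*(1 - 14*I) + 7*I)/(v^3 - 4*I*v^2 + v - 4*I)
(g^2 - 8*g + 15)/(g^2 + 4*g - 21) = (g - 5)/(g + 7)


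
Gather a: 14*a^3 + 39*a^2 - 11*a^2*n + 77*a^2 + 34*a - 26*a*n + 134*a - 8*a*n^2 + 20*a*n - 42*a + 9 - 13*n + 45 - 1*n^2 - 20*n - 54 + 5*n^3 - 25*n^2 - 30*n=14*a^3 + a^2*(116 - 11*n) + a*(-8*n^2 - 6*n + 126) + 5*n^3 - 26*n^2 - 63*n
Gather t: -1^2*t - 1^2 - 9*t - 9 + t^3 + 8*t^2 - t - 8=t^3 + 8*t^2 - 11*t - 18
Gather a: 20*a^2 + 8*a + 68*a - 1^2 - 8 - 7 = 20*a^2 + 76*a - 16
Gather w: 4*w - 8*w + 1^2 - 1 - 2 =-4*w - 2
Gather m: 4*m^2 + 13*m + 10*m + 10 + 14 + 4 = 4*m^2 + 23*m + 28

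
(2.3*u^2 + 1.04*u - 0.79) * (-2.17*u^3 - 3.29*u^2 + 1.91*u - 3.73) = -4.991*u^5 - 9.8238*u^4 + 2.6857*u^3 - 3.9935*u^2 - 5.3881*u + 2.9467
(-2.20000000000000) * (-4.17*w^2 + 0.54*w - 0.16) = 9.174*w^2 - 1.188*w + 0.352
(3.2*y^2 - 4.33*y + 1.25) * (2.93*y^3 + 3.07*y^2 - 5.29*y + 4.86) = 9.376*y^5 - 2.8629*y^4 - 26.5586*y^3 + 42.2952*y^2 - 27.6563*y + 6.075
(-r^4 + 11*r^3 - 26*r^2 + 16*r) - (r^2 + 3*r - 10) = -r^4 + 11*r^3 - 27*r^2 + 13*r + 10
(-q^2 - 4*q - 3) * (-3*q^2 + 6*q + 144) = 3*q^4 + 6*q^3 - 159*q^2 - 594*q - 432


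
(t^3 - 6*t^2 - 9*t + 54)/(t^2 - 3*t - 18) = t - 3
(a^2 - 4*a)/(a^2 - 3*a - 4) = a/(a + 1)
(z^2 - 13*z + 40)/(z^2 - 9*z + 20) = (z - 8)/(z - 4)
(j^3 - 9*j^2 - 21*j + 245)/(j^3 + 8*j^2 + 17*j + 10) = (j^2 - 14*j + 49)/(j^2 + 3*j + 2)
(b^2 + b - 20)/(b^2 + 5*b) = (b - 4)/b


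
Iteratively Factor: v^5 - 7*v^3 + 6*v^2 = (v)*(v^4 - 7*v^2 + 6*v) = v*(v + 3)*(v^3 - 3*v^2 + 2*v) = v^2*(v + 3)*(v^2 - 3*v + 2) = v^2*(v - 2)*(v + 3)*(v - 1)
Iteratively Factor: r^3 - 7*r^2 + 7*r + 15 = (r - 3)*(r^2 - 4*r - 5) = (r - 3)*(r + 1)*(r - 5)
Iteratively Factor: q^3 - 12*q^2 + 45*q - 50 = (q - 5)*(q^2 - 7*q + 10) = (q - 5)^2*(q - 2)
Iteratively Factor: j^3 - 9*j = (j)*(j^2 - 9) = j*(j - 3)*(j + 3)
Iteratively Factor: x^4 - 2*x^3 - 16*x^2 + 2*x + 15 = (x - 5)*(x^3 + 3*x^2 - x - 3) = (x - 5)*(x - 1)*(x^2 + 4*x + 3) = (x - 5)*(x - 1)*(x + 3)*(x + 1)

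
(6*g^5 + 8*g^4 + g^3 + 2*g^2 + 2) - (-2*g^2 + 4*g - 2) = 6*g^5 + 8*g^4 + g^3 + 4*g^2 - 4*g + 4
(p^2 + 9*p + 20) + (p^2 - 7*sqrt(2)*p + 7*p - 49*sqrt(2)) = 2*p^2 - 7*sqrt(2)*p + 16*p - 49*sqrt(2) + 20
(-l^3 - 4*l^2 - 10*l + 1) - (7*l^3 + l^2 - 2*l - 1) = -8*l^3 - 5*l^2 - 8*l + 2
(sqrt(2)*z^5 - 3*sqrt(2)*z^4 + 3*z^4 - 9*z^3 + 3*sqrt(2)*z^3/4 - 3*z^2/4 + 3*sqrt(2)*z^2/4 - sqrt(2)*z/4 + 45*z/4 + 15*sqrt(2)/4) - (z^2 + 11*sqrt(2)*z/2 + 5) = sqrt(2)*z^5 - 3*sqrt(2)*z^4 + 3*z^4 - 9*z^3 + 3*sqrt(2)*z^3/4 - 7*z^2/4 + 3*sqrt(2)*z^2/4 - 23*sqrt(2)*z/4 + 45*z/4 - 5 + 15*sqrt(2)/4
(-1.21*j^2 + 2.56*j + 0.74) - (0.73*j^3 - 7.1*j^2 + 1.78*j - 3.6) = -0.73*j^3 + 5.89*j^2 + 0.78*j + 4.34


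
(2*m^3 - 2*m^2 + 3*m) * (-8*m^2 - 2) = -16*m^5 + 16*m^4 - 28*m^3 + 4*m^2 - 6*m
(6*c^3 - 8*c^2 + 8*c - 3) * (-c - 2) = -6*c^4 - 4*c^3 + 8*c^2 - 13*c + 6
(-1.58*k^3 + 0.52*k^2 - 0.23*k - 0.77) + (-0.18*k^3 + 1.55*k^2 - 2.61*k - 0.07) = -1.76*k^3 + 2.07*k^2 - 2.84*k - 0.84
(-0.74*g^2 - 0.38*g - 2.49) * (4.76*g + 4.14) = -3.5224*g^3 - 4.8724*g^2 - 13.4256*g - 10.3086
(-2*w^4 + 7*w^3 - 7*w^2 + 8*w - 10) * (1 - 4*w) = 8*w^5 - 30*w^4 + 35*w^3 - 39*w^2 + 48*w - 10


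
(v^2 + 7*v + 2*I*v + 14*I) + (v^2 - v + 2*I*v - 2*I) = 2*v^2 + 6*v + 4*I*v + 12*I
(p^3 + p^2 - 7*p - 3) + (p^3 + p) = 2*p^3 + p^2 - 6*p - 3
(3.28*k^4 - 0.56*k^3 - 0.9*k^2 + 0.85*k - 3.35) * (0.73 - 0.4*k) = -1.312*k^5 + 2.6184*k^4 - 0.0488*k^3 - 0.997*k^2 + 1.9605*k - 2.4455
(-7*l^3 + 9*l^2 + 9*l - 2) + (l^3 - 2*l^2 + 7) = -6*l^3 + 7*l^2 + 9*l + 5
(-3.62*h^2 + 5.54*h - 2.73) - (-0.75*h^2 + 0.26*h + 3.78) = -2.87*h^2 + 5.28*h - 6.51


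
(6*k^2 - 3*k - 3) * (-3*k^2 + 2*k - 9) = -18*k^4 + 21*k^3 - 51*k^2 + 21*k + 27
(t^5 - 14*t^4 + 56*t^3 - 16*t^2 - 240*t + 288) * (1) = t^5 - 14*t^4 + 56*t^3 - 16*t^2 - 240*t + 288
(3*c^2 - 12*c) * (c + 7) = 3*c^3 + 9*c^2 - 84*c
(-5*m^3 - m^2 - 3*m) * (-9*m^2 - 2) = 45*m^5 + 9*m^4 + 37*m^3 + 2*m^2 + 6*m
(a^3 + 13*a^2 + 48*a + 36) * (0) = 0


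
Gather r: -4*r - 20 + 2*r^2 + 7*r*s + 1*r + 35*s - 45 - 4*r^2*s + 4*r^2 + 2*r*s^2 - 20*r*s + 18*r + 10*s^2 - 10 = r^2*(6 - 4*s) + r*(2*s^2 - 13*s + 15) + 10*s^2 + 35*s - 75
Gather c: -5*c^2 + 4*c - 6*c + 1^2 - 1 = -5*c^2 - 2*c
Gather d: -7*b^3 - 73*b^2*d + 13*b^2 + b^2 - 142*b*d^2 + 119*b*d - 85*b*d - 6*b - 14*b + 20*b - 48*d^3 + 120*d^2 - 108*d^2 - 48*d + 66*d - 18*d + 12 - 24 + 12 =-7*b^3 + 14*b^2 - 48*d^3 + d^2*(12 - 142*b) + d*(-73*b^2 + 34*b)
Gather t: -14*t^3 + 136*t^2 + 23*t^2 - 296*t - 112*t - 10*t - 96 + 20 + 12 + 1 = -14*t^3 + 159*t^2 - 418*t - 63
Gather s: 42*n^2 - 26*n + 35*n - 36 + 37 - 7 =42*n^2 + 9*n - 6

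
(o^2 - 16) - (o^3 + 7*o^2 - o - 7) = -o^3 - 6*o^2 + o - 9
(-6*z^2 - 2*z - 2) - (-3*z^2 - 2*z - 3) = 1 - 3*z^2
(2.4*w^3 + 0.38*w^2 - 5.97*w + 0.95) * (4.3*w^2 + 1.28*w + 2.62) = 10.32*w^5 + 4.706*w^4 - 18.8966*w^3 - 2.561*w^2 - 14.4254*w + 2.489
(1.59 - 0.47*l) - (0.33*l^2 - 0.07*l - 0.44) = -0.33*l^2 - 0.4*l + 2.03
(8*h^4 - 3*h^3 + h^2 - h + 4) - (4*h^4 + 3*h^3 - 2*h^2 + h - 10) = 4*h^4 - 6*h^3 + 3*h^2 - 2*h + 14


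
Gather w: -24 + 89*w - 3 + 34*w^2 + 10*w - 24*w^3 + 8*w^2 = -24*w^3 + 42*w^2 + 99*w - 27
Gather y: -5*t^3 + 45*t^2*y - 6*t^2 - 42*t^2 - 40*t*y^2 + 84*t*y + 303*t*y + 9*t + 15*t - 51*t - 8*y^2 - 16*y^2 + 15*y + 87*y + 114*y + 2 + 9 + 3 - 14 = -5*t^3 - 48*t^2 - 27*t + y^2*(-40*t - 24) + y*(45*t^2 + 387*t + 216)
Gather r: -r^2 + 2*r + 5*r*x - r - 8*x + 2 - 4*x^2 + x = -r^2 + r*(5*x + 1) - 4*x^2 - 7*x + 2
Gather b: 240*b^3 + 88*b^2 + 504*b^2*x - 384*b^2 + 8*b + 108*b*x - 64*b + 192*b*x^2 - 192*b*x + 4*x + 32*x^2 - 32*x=240*b^3 + b^2*(504*x - 296) + b*(192*x^2 - 84*x - 56) + 32*x^2 - 28*x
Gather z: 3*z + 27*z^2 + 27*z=27*z^2 + 30*z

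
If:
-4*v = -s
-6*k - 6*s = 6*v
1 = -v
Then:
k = 5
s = -4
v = -1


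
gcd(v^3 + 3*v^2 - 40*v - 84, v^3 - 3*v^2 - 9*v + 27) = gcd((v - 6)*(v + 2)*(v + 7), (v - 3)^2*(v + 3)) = 1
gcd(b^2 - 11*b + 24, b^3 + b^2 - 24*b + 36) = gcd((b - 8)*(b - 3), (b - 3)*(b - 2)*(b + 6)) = b - 3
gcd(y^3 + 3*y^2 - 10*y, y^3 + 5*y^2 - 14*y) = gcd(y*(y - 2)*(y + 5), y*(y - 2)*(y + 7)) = y^2 - 2*y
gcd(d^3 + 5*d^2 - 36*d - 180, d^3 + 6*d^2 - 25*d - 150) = d^2 + 11*d + 30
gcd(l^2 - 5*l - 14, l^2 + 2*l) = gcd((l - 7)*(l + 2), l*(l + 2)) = l + 2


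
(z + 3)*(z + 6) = z^2 + 9*z + 18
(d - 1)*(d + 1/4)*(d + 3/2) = d^3 + 3*d^2/4 - 11*d/8 - 3/8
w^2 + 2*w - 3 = (w - 1)*(w + 3)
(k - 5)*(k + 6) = k^2 + k - 30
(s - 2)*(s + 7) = s^2 + 5*s - 14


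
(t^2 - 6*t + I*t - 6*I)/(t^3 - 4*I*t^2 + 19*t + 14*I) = (t - 6)/(t^2 - 5*I*t + 14)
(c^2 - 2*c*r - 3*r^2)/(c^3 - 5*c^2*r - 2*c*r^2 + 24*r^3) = (-c - r)/(-c^2 + 2*c*r + 8*r^2)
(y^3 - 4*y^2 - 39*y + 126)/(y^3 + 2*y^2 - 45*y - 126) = (y - 3)/(y + 3)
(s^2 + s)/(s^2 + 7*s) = (s + 1)/(s + 7)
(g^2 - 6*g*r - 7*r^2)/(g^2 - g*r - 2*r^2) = (-g + 7*r)/(-g + 2*r)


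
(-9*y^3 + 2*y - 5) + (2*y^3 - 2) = -7*y^3 + 2*y - 7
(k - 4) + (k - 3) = 2*k - 7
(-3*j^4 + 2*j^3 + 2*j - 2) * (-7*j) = 21*j^5 - 14*j^4 - 14*j^2 + 14*j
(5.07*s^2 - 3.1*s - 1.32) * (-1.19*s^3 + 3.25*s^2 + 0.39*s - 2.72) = -6.0333*s^5 + 20.1665*s^4 - 6.5269*s^3 - 19.2894*s^2 + 7.9172*s + 3.5904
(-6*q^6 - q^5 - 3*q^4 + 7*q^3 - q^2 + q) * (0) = 0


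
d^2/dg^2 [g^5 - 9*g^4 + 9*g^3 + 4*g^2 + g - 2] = 20*g^3 - 108*g^2 + 54*g + 8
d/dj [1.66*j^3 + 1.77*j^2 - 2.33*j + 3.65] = 4.98*j^2 + 3.54*j - 2.33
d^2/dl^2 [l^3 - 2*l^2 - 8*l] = 6*l - 4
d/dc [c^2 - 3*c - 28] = 2*c - 3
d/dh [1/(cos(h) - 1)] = sin(h)/(cos(h) - 1)^2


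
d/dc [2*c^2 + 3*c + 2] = 4*c + 3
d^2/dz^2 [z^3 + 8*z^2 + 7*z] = 6*z + 16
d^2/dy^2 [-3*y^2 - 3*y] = -6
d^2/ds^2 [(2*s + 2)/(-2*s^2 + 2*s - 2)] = 2*(3*s*(s^2 - s + 1) - (s + 1)*(2*s - 1)^2)/(s^2 - s + 1)^3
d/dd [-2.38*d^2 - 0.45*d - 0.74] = -4.76*d - 0.45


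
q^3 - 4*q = q*(q - 2)*(q + 2)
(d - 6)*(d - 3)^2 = d^3 - 12*d^2 + 45*d - 54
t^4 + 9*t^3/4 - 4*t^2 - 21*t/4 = t*(t - 7/4)*(t + 1)*(t + 3)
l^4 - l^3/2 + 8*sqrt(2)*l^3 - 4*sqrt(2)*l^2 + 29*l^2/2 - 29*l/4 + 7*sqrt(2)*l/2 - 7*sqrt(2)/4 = (l - 1/2)*(l + sqrt(2)/2)^2*(l + 7*sqrt(2))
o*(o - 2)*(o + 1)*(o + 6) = o^4 + 5*o^3 - 8*o^2 - 12*o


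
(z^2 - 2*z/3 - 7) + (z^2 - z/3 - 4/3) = 2*z^2 - z - 25/3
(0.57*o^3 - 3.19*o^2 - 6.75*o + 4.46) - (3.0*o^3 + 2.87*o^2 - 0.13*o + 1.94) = -2.43*o^3 - 6.06*o^2 - 6.62*o + 2.52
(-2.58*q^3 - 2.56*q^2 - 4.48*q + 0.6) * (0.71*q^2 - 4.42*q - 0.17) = -1.8318*q^5 + 9.586*q^4 + 8.573*q^3 + 20.6628*q^2 - 1.8904*q - 0.102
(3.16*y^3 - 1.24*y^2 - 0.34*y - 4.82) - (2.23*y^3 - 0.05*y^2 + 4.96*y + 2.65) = 0.93*y^3 - 1.19*y^2 - 5.3*y - 7.47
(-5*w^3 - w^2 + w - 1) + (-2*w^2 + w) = -5*w^3 - 3*w^2 + 2*w - 1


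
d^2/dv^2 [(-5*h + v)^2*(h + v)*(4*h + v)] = -42*h^2 - 30*h*v + 12*v^2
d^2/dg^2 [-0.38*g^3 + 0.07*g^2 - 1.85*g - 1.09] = 0.14 - 2.28*g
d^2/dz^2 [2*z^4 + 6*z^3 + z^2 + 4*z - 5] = 24*z^2 + 36*z + 2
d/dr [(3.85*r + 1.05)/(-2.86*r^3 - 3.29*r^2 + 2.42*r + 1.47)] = (22.022*r^3 + 21.6755*r^2 + 6.909*r + 3.1185)/(8.1796*r^6 + 18.8188*r^5 - 3.0183*r^4 - 24.332*r^3 - 3.8162*r^2 + 7.1148*r + 2.1609)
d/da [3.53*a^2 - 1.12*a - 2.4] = 7.06*a - 1.12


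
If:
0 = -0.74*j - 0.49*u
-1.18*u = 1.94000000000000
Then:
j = 1.09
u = -1.64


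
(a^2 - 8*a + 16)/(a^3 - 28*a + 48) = (a - 4)/(a^2 + 4*a - 12)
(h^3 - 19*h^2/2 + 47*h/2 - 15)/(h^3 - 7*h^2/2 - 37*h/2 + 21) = (2*h - 5)/(2*h + 7)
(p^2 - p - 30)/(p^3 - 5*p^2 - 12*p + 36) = (p + 5)/(p^2 + p - 6)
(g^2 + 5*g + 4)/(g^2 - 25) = (g^2 + 5*g + 4)/(g^2 - 25)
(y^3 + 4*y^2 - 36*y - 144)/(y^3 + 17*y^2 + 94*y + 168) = (y - 6)/(y + 7)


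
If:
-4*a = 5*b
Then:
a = -5*b/4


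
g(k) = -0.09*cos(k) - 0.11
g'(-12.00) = 0.05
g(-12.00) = -0.19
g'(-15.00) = -0.06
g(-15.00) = -0.04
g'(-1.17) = -0.08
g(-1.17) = -0.15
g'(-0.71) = -0.06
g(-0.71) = -0.18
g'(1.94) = 0.08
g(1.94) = -0.08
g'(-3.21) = 0.01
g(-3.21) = -0.02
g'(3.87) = -0.06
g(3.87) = -0.04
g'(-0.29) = -0.03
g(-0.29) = -0.20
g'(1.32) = 0.09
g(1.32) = -0.13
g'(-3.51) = 0.03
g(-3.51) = -0.03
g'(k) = 0.09*sin(k)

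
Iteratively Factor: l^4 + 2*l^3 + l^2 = (l)*(l^3 + 2*l^2 + l) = l^2*(l^2 + 2*l + 1) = l^2*(l + 1)*(l + 1)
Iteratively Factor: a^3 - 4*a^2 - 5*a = (a + 1)*(a^2 - 5*a) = (a - 5)*(a + 1)*(a)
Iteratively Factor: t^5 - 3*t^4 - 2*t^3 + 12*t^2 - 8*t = (t - 2)*(t^4 - t^3 - 4*t^2 + 4*t) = t*(t - 2)*(t^3 - t^2 - 4*t + 4) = t*(t - 2)*(t - 1)*(t^2 - 4) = t*(t - 2)^2*(t - 1)*(t + 2)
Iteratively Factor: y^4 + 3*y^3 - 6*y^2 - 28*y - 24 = (y + 2)*(y^3 + y^2 - 8*y - 12) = (y + 2)^2*(y^2 - y - 6) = (y - 3)*(y + 2)^2*(y + 2)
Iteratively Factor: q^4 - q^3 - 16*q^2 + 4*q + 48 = (q - 4)*(q^3 + 3*q^2 - 4*q - 12) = (q - 4)*(q + 2)*(q^2 + q - 6) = (q - 4)*(q + 2)*(q + 3)*(q - 2)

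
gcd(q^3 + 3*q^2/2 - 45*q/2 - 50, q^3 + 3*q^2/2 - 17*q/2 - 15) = q + 5/2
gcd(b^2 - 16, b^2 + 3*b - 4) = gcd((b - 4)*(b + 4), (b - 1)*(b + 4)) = b + 4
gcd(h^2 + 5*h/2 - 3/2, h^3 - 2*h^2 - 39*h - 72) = h + 3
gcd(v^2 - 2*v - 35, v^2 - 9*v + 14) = v - 7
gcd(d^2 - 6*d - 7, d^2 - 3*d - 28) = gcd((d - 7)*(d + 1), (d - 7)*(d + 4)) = d - 7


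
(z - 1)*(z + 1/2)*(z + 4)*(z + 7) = z^4 + 21*z^3/2 + 22*z^2 - 39*z/2 - 14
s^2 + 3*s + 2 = (s + 1)*(s + 2)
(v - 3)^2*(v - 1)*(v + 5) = v^4 - 2*v^3 - 20*v^2 + 66*v - 45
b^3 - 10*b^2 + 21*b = b*(b - 7)*(b - 3)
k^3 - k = k*(k - 1)*(k + 1)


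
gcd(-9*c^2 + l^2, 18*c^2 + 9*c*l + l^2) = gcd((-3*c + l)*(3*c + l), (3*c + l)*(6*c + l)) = 3*c + l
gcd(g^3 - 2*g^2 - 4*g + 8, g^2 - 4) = g^2 - 4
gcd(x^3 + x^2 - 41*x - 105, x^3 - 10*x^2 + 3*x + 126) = x^2 - 4*x - 21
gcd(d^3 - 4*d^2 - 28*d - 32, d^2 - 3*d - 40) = d - 8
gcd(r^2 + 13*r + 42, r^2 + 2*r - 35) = r + 7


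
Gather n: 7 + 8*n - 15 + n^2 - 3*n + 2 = n^2 + 5*n - 6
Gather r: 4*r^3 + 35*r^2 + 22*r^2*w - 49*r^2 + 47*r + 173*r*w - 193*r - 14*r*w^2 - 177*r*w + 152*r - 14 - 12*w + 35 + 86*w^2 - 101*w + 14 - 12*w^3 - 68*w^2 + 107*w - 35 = 4*r^3 + r^2*(22*w - 14) + r*(-14*w^2 - 4*w + 6) - 12*w^3 + 18*w^2 - 6*w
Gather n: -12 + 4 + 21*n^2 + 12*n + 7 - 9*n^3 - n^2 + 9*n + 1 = -9*n^3 + 20*n^2 + 21*n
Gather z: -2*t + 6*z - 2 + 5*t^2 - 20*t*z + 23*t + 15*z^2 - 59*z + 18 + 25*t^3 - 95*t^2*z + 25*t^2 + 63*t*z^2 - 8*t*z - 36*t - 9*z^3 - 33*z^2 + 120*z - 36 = 25*t^3 + 30*t^2 - 15*t - 9*z^3 + z^2*(63*t - 18) + z*(-95*t^2 - 28*t + 67) - 20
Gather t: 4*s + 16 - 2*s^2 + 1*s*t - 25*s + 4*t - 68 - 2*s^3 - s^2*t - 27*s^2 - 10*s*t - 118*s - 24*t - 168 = -2*s^3 - 29*s^2 - 139*s + t*(-s^2 - 9*s - 20) - 220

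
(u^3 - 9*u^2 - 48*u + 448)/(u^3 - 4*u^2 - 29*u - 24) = (u^2 - u - 56)/(u^2 + 4*u + 3)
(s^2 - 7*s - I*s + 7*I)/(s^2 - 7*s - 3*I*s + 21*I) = (s - I)/(s - 3*I)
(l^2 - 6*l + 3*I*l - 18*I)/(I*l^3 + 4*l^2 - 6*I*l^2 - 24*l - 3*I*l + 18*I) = (-I*l + 3)/(l^2 - 4*I*l - 3)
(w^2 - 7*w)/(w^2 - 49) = w/(w + 7)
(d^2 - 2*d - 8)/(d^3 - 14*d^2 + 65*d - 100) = (d + 2)/(d^2 - 10*d + 25)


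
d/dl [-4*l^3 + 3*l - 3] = 3 - 12*l^2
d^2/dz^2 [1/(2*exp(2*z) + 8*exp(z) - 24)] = 2*(-(exp(z) + 1)*(exp(2*z) + 4*exp(z) - 12) + 2*(exp(z) + 2)^2*exp(z))*exp(z)/(exp(2*z) + 4*exp(z) - 12)^3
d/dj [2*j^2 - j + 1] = 4*j - 1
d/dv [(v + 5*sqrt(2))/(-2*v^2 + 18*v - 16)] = (-v^2 + 9*v + (v + 5*sqrt(2))*(2*v - 9) - 8)/(2*(v^2 - 9*v + 8)^2)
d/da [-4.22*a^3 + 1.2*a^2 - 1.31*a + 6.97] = -12.66*a^2 + 2.4*a - 1.31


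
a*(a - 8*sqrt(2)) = a^2 - 8*sqrt(2)*a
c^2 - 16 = (c - 4)*(c + 4)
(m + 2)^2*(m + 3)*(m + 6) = m^4 + 13*m^3 + 58*m^2 + 108*m + 72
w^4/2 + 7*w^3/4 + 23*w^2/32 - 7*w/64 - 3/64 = (w/2 + 1/4)*(w - 1/4)*(w + 1/4)*(w + 3)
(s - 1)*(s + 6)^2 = s^3 + 11*s^2 + 24*s - 36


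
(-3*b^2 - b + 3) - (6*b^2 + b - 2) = -9*b^2 - 2*b + 5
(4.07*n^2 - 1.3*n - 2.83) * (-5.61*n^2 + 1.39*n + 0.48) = -22.8327*n^4 + 12.9503*n^3 + 16.0229*n^2 - 4.5577*n - 1.3584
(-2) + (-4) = -6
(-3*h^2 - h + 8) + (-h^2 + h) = 8 - 4*h^2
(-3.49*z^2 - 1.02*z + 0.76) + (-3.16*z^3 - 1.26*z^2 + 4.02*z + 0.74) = -3.16*z^3 - 4.75*z^2 + 3.0*z + 1.5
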